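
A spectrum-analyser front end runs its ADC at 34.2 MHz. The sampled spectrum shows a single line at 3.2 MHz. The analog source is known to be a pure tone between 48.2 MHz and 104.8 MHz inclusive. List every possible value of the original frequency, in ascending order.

65.2 MHz, 71.6 MHz, 99.4 MHz

Frequencies that alias to 3.2 MHz are k·fs ± 3.2 MHz for integer k ≥ 0.
k=0: 3.2 MHz.
k=1: 31 MHz, 37.4 MHz.
k=2: 65.2 MHz, 71.6 MHz.
k=3: 99.4 MHz, 105.8 MHz.
k=4: 133.6 MHz, 140 MHz.
Within [48.2 MHz, 104.8 MHz]: 65.2 MHz, 71.6 MHz, 99.4 MHz.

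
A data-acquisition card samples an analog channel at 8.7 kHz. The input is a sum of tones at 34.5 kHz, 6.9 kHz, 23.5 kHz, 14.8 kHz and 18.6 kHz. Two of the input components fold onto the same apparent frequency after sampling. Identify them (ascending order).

14.8 kHz, 23.5 kHz

fs/2 = 4.35 kHz.
34.5 kHz mod fs = 8.4 kHz.
8.4 kHz > fs/2 = 4.35 kHz, folds to fs − 8.4 kHz = 0.3 kHz.
6.9 kHz > fs/2 = 4.35 kHz, folds to fs − 6.9 kHz = 1.8 kHz.
23.5 kHz mod fs = 6.1 kHz.
6.1 kHz > fs/2 = 4.35 kHz, folds to fs − 6.1 kHz = 2.6 kHz.
14.8 kHz mod fs = 6.1 kHz.
6.1 kHz > fs/2 = 4.35 kHz, folds to fs − 6.1 kHz = 2.6 kHz.
18.6 kHz mod fs = 1.2 kHz.
1.2 kHz ≤ fs/2 = 4.35 kHz, appears at 1.2 kHz.
14.8 kHz and 23.5 kHz both map to 2.6 kHz.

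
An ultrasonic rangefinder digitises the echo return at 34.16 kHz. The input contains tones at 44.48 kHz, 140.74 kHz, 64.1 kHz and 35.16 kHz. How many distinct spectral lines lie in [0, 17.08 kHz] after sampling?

4

fs/2 = 17.08 kHz.
44.48 kHz mod fs = 10.32 kHz.
10.32 kHz ≤ fs/2 = 17.08 kHz, appears at 10.32 kHz.
140.74 kHz mod fs = 4.1 kHz.
4.1 kHz ≤ fs/2 = 17.08 kHz, appears at 4.1 kHz.
64.1 kHz mod fs = 29.94 kHz.
29.94 kHz > fs/2 = 17.08 kHz, folds to fs − 29.94 kHz = 4.22 kHz.
35.16 kHz mod fs = 1 kHz.
1 kHz ≤ fs/2 = 17.08 kHz, appears at 1 kHz.
Distinct values: {1 kHz, 4.1 kHz, 4.22 kHz, 10.32 kHz} → 4.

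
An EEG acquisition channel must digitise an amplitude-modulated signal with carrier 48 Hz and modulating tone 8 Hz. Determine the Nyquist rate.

112 Hz

AM sidebands sit at fc ± fm = 40 Hz and 56 Hz.
Highest-frequency component: 56 Hz.
Nyquist rate = 2 × 56 Hz = 112 Hz.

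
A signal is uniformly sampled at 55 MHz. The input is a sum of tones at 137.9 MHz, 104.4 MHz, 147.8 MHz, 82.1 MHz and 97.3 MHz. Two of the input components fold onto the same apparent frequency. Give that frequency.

27.1 MHz

fs/2 = 27.5 MHz.
137.9 MHz mod fs = 27.9 MHz.
27.9 MHz > fs/2 = 27.5 MHz, folds to fs − 27.9 MHz = 27.1 MHz.
104.4 MHz mod fs = 49.4 MHz.
49.4 MHz > fs/2 = 27.5 MHz, folds to fs − 49.4 MHz = 5.6 MHz.
147.8 MHz mod fs = 37.8 MHz.
37.8 MHz > fs/2 = 27.5 MHz, folds to fs − 37.8 MHz = 17.2 MHz.
82.1 MHz mod fs = 27.1 MHz.
27.1 MHz ≤ fs/2 = 27.5 MHz, appears at 27.1 MHz.
97.3 MHz mod fs = 42.3 MHz.
42.3 MHz > fs/2 = 27.5 MHz, folds to fs − 42.3 MHz = 12.7 MHz.
82.1 MHz and 137.9 MHz both map to 27.1 MHz.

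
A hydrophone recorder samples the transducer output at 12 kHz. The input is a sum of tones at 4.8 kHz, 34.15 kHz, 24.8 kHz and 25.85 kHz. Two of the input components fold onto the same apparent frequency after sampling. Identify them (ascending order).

fs/2 = 6 kHz.
4.8 kHz ≤ fs/2 = 6 kHz, passes unchanged.
34.15 kHz mod fs = 10.15 kHz.
10.15 kHz > fs/2 = 6 kHz, folds to fs − 10.15 kHz = 1.85 kHz.
24.8 kHz mod fs = 0.8 kHz.
0.8 kHz ≤ fs/2 = 6 kHz, appears at 0.8 kHz.
25.85 kHz mod fs = 1.85 kHz.
1.85 kHz ≤ fs/2 = 6 kHz, appears at 1.85 kHz.
25.85 kHz and 34.15 kHz both map to 1.85 kHz.

25.85 kHz, 34.15 kHz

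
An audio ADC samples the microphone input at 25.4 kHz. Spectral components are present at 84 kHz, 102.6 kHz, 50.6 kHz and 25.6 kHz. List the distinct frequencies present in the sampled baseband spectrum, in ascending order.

fs/2 = 12.7 kHz.
84 kHz mod fs = 7.8 kHz.
7.8 kHz ≤ fs/2 = 12.7 kHz, appears at 7.8 kHz.
102.6 kHz mod fs = 1 kHz.
1 kHz ≤ fs/2 = 12.7 kHz, appears at 1 kHz.
50.6 kHz mod fs = 25.2 kHz.
25.2 kHz > fs/2 = 12.7 kHz, folds to fs − 25.2 kHz = 0.2 kHz.
25.6 kHz mod fs = 0.2 kHz.
0.2 kHz ≤ fs/2 = 12.7 kHz, appears at 0.2 kHz.
Distinct values: {0.2 kHz, 1 kHz, 7.8 kHz}.

0.2 kHz, 1 kHz, 7.8 kHz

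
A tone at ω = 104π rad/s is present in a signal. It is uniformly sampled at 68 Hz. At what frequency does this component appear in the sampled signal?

16 Hz

ω = 104π rad/s → f = ω/(2π) = 52 Hz.
52 Hz > fs/2 = 34 Hz, folds to fs − 52 Hz = 16 Hz.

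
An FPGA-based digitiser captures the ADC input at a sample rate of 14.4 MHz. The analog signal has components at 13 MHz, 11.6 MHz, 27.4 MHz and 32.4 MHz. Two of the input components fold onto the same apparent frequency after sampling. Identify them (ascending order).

13 MHz, 27.4 MHz

fs/2 = 7.2 MHz.
13 MHz > fs/2 = 7.2 MHz, folds to fs − 13 MHz = 1.4 MHz.
11.6 MHz > fs/2 = 7.2 MHz, folds to fs − 11.6 MHz = 2.8 MHz.
27.4 MHz mod fs = 13 MHz.
13 MHz > fs/2 = 7.2 MHz, folds to fs − 13 MHz = 1.4 MHz.
32.4 MHz mod fs = 3.6 MHz.
3.6 MHz ≤ fs/2 = 7.2 MHz, appears at 3.6 MHz.
13 MHz and 27.4 MHz both map to 1.4 MHz.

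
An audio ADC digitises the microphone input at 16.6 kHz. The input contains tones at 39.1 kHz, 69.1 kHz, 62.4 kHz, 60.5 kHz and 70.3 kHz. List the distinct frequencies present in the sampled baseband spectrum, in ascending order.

fs/2 = 8.3 kHz.
39.1 kHz mod fs = 5.9 kHz.
5.9 kHz ≤ fs/2 = 8.3 kHz, appears at 5.9 kHz.
69.1 kHz mod fs = 2.7 kHz.
2.7 kHz ≤ fs/2 = 8.3 kHz, appears at 2.7 kHz.
62.4 kHz mod fs = 12.6 kHz.
12.6 kHz > fs/2 = 8.3 kHz, folds to fs − 12.6 kHz = 4 kHz.
60.5 kHz mod fs = 10.7 kHz.
10.7 kHz > fs/2 = 8.3 kHz, folds to fs − 10.7 kHz = 5.9 kHz.
70.3 kHz mod fs = 3.9 kHz.
3.9 kHz ≤ fs/2 = 8.3 kHz, appears at 3.9 kHz.
Distinct values: {2.7 kHz, 3.9 kHz, 4 kHz, 5.9 kHz}.

2.7 kHz, 3.9 kHz, 4 kHz, 5.9 kHz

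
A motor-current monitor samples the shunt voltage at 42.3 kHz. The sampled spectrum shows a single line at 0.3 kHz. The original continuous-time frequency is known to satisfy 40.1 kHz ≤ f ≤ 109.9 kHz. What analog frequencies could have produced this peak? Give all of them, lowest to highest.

Frequencies that alias to 0.3 kHz are k·fs ± 0.3 kHz for integer k ≥ 0.
k=0: 0.3 kHz.
k=1: 42 kHz, 42.6 kHz.
k=2: 84.3 kHz, 84.9 kHz.
k=3: 126.6 kHz, 127.2 kHz.
Within [40.1 kHz, 109.9 kHz]: 42 kHz, 42.6 kHz, 84.3 kHz, 84.9 kHz.

42 kHz, 42.6 kHz, 84.3 kHz, 84.9 kHz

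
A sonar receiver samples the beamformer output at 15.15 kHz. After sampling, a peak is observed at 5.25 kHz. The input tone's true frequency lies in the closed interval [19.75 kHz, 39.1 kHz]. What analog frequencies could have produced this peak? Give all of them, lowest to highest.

Frequencies that alias to 5.25 kHz are k·fs ± 5.25 kHz for integer k ≥ 0.
k=0: 5.25 kHz.
k=1: 9.9 kHz, 20.4 kHz.
k=2: 25.05 kHz, 35.55 kHz.
k=3: 40.2 kHz, 50.7 kHz.
Within [19.75 kHz, 39.1 kHz]: 20.4 kHz, 25.05 kHz, 35.55 kHz.

20.4 kHz, 25.05 kHz, 35.55 kHz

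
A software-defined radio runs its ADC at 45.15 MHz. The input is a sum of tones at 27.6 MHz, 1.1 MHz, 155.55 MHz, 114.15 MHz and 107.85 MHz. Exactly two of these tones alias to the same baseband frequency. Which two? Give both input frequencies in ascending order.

27.6 MHz, 107.85 MHz

fs/2 = 22.575 MHz.
27.6 MHz > fs/2 = 22.575 MHz, folds to fs − 27.6 MHz = 17.55 MHz.
1.1 MHz ≤ fs/2 = 22.575 MHz, passes unchanged.
155.55 MHz mod fs = 20.1 MHz.
20.1 MHz ≤ fs/2 = 22.575 MHz, appears at 20.1 MHz.
114.15 MHz mod fs = 23.85 MHz.
23.85 MHz > fs/2 = 22.575 MHz, folds to fs − 23.85 MHz = 21.3 MHz.
107.85 MHz mod fs = 17.55 MHz.
17.55 MHz ≤ fs/2 = 22.575 MHz, appears at 17.55 MHz.
27.6 MHz and 107.85 MHz both map to 17.55 MHz.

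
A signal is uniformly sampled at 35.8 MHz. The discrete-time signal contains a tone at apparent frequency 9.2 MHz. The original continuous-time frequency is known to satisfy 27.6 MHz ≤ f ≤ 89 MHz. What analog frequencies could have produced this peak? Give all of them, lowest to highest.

Frequencies that alias to 9.2 MHz are k·fs ± 9.2 MHz for integer k ≥ 0.
k=0: 9.2 MHz.
k=1: 26.6 MHz, 45 MHz.
k=2: 62.4 MHz, 80.8 MHz.
k=3: 98.2 MHz, 116.6 MHz.
Within [27.6 MHz, 89 MHz]: 45 MHz, 62.4 MHz, 80.8 MHz.

45 MHz, 62.4 MHz, 80.8 MHz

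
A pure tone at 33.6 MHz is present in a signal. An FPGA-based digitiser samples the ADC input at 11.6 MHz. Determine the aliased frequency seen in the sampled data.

1.2 MHz

33.6 MHz mod fs = 10.4 MHz.
10.4 MHz > fs/2 = 5.8 MHz, folds to fs − 10.4 MHz = 1.2 MHz.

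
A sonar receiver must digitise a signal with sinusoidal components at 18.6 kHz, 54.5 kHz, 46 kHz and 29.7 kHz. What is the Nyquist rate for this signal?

Highest-frequency component: 54.5 kHz.
Nyquist rate = 2 × 54.5 kHz = 109 kHz.

109 kHz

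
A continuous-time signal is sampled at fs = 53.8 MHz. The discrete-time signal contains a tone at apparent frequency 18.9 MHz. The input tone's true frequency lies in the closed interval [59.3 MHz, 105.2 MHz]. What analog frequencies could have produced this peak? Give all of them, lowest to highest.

72.7 MHz, 88.7 MHz

Frequencies that alias to 18.9 MHz are k·fs ± 18.9 MHz for integer k ≥ 0.
k=0: 18.9 MHz.
k=1: 34.9 MHz, 72.7 MHz.
k=2: 88.7 MHz, 126.5 MHz.
k=3: 142.5 MHz, 180.3 MHz.
Within [59.3 MHz, 105.2 MHz]: 72.7 MHz, 88.7 MHz.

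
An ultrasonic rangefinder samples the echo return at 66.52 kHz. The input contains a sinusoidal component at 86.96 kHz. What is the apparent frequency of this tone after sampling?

20.44 kHz

86.96 kHz mod fs = 20.44 kHz.
20.44 kHz ≤ fs/2 = 33.26 kHz, appears at 20.44 kHz.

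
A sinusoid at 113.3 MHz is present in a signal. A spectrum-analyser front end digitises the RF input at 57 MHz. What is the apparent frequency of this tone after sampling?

0.7 MHz

113.3 MHz mod fs = 56.3 MHz.
56.3 MHz > fs/2 = 28.5 MHz, folds to fs − 56.3 MHz = 0.7 MHz.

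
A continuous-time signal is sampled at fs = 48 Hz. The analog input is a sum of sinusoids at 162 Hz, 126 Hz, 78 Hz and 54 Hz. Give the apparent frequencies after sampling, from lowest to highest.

fs/2 = 24 Hz.
162 Hz mod fs = 18 Hz.
18 Hz ≤ fs/2 = 24 Hz, appears at 18 Hz.
126 Hz mod fs = 30 Hz.
30 Hz > fs/2 = 24 Hz, folds to fs − 30 Hz = 18 Hz.
78 Hz mod fs = 30 Hz.
30 Hz > fs/2 = 24 Hz, folds to fs − 30 Hz = 18 Hz.
54 Hz mod fs = 6 Hz.
6 Hz ≤ fs/2 = 24 Hz, appears at 6 Hz.
Distinct values: {6 Hz, 18 Hz}.

6 Hz, 18 Hz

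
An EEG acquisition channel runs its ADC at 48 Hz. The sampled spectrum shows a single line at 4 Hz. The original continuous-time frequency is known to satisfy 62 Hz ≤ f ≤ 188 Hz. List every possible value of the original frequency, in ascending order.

92 Hz, 100 Hz, 140 Hz, 148 Hz, 188 Hz

Frequencies that alias to 4 Hz are k·fs ± 4 Hz for integer k ≥ 0.
k=0: 4 Hz.
k=1: 44 Hz, 52 Hz.
k=2: 92 Hz, 100 Hz.
k=3: 140 Hz, 148 Hz.
k=4: 188 Hz, 196 Hz.
k=5: 236 Hz, 244 Hz.
Within [62 Hz, 188 Hz]: 92 Hz, 100 Hz, 140 Hz, 148 Hz, 188 Hz.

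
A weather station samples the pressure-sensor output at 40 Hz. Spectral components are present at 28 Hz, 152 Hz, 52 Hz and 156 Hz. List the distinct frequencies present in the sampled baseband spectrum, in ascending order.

4 Hz, 8 Hz, 12 Hz

fs/2 = 20 Hz.
28 Hz > fs/2 = 20 Hz, folds to fs − 28 Hz = 12 Hz.
152 Hz mod fs = 32 Hz.
32 Hz > fs/2 = 20 Hz, folds to fs − 32 Hz = 8 Hz.
52 Hz mod fs = 12 Hz.
12 Hz ≤ fs/2 = 20 Hz, appears at 12 Hz.
156 Hz mod fs = 36 Hz.
36 Hz > fs/2 = 20 Hz, folds to fs − 36 Hz = 4 Hz.
Distinct values: {4 Hz, 8 Hz, 12 Hz}.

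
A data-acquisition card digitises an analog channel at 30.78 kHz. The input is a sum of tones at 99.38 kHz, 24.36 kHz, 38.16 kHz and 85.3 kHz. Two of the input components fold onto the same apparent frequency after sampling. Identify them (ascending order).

85.3 kHz, 99.38 kHz

fs/2 = 15.39 kHz.
99.38 kHz mod fs = 7.04 kHz.
7.04 kHz ≤ fs/2 = 15.39 kHz, appears at 7.04 kHz.
24.36 kHz > fs/2 = 15.39 kHz, folds to fs − 24.36 kHz = 6.42 kHz.
38.16 kHz mod fs = 7.38 kHz.
7.38 kHz ≤ fs/2 = 15.39 kHz, appears at 7.38 kHz.
85.3 kHz mod fs = 23.74 kHz.
23.74 kHz > fs/2 = 15.39 kHz, folds to fs − 23.74 kHz = 7.04 kHz.
85.3 kHz and 99.38 kHz both map to 7.04 kHz.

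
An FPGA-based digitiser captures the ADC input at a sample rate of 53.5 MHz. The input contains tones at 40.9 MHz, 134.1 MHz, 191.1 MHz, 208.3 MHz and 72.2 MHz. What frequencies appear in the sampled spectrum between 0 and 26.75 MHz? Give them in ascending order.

fs/2 = 26.75 MHz.
40.9 MHz > fs/2 = 26.75 MHz, folds to fs − 40.9 MHz = 12.6 MHz.
134.1 MHz mod fs = 27.1 MHz.
27.1 MHz > fs/2 = 26.75 MHz, folds to fs − 27.1 MHz = 26.4 MHz.
191.1 MHz mod fs = 30.6 MHz.
30.6 MHz > fs/2 = 26.75 MHz, folds to fs − 30.6 MHz = 22.9 MHz.
208.3 MHz mod fs = 47.8 MHz.
47.8 MHz > fs/2 = 26.75 MHz, folds to fs − 47.8 MHz = 5.7 MHz.
72.2 MHz mod fs = 18.7 MHz.
18.7 MHz ≤ fs/2 = 26.75 MHz, appears at 18.7 MHz.
Distinct values: {5.7 MHz, 12.6 MHz, 18.7 MHz, 22.9 MHz, 26.4 MHz}.

5.7 MHz, 12.6 MHz, 18.7 MHz, 22.9 MHz, 26.4 MHz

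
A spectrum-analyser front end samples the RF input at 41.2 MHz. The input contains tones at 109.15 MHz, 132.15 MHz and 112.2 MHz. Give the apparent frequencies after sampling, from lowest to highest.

8.55 MHz, 11.4 MHz, 14.45 MHz

fs/2 = 20.6 MHz.
109.15 MHz mod fs = 26.75 MHz.
26.75 MHz > fs/2 = 20.6 MHz, folds to fs − 26.75 MHz = 14.45 MHz.
132.15 MHz mod fs = 8.55 MHz.
8.55 MHz ≤ fs/2 = 20.6 MHz, appears at 8.55 MHz.
112.2 MHz mod fs = 29.8 MHz.
29.8 MHz > fs/2 = 20.6 MHz, folds to fs − 29.8 MHz = 11.4 MHz.
Distinct values: {8.55 MHz, 11.4 MHz, 14.45 MHz}.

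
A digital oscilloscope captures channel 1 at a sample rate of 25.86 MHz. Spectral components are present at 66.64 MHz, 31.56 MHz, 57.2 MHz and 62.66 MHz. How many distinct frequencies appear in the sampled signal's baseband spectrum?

3

fs/2 = 12.93 MHz.
66.64 MHz mod fs = 14.92 MHz.
14.92 MHz > fs/2 = 12.93 MHz, folds to fs − 14.92 MHz = 10.94 MHz.
31.56 MHz mod fs = 5.7 MHz.
5.7 MHz ≤ fs/2 = 12.93 MHz, appears at 5.7 MHz.
57.2 MHz mod fs = 5.48 MHz.
5.48 MHz ≤ fs/2 = 12.93 MHz, appears at 5.48 MHz.
62.66 MHz mod fs = 10.94 MHz.
10.94 MHz ≤ fs/2 = 12.93 MHz, appears at 10.94 MHz.
Distinct values: {5.48 MHz, 5.7 MHz, 10.94 MHz} → 3.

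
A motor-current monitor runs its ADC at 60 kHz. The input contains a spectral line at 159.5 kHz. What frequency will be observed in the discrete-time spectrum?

159.5 kHz mod fs = 39.5 kHz.
39.5 kHz > fs/2 = 30 kHz, folds to fs − 39.5 kHz = 20.5 kHz.

20.5 kHz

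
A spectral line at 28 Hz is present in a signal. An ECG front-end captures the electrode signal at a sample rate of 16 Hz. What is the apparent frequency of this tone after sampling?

28 Hz mod fs = 12 Hz.
12 Hz > fs/2 = 8 Hz, folds to fs − 12 Hz = 4 Hz.

4 Hz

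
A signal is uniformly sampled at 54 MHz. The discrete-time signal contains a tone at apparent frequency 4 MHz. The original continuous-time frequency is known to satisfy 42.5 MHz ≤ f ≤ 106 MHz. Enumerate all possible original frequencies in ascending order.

50 MHz, 58 MHz, 104 MHz

Frequencies that alias to 4 MHz are k·fs ± 4 MHz for integer k ≥ 0.
k=0: 4 MHz.
k=1: 50 MHz, 58 MHz.
k=2: 104 MHz, 112 MHz.
k=3: 158 MHz, 166 MHz.
Within [42.5 MHz, 106 MHz]: 50 MHz, 58 MHz, 104 MHz.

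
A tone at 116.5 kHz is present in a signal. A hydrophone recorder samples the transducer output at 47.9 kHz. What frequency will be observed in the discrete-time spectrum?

116.5 kHz mod fs = 20.7 kHz.
20.7 kHz ≤ fs/2 = 23.95 kHz, appears at 20.7 kHz.

20.7 kHz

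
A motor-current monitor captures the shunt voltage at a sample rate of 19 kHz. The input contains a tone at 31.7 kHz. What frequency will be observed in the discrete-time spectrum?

31.7 kHz mod fs = 12.7 kHz.
12.7 kHz > fs/2 = 9.5 kHz, folds to fs − 12.7 kHz = 6.3 kHz.

6.3 kHz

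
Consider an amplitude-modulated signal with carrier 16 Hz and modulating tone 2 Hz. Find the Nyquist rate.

AM sidebands sit at fc ± fm = 14 Hz and 18 Hz.
Highest-frequency component: 18 Hz.
Nyquist rate = 2 × 18 Hz = 36 Hz.

36 Hz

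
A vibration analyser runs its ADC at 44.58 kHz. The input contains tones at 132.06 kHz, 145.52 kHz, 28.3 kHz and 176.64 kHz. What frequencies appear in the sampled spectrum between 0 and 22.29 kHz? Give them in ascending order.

fs/2 = 22.29 kHz.
132.06 kHz mod fs = 42.9 kHz.
42.9 kHz > fs/2 = 22.29 kHz, folds to fs − 42.9 kHz = 1.68 kHz.
145.52 kHz mod fs = 11.78 kHz.
11.78 kHz ≤ fs/2 = 22.29 kHz, appears at 11.78 kHz.
28.3 kHz > fs/2 = 22.29 kHz, folds to fs − 28.3 kHz = 16.28 kHz.
176.64 kHz mod fs = 42.9 kHz.
42.9 kHz > fs/2 = 22.29 kHz, folds to fs − 42.9 kHz = 1.68 kHz.
Distinct values: {1.68 kHz, 11.78 kHz, 16.28 kHz}.

1.68 kHz, 11.78 kHz, 16.28 kHz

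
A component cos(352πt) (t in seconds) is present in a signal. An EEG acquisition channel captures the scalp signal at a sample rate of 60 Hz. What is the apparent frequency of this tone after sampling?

4 Hz

ω = 352π rad/s → f = ω/(2π) = 176 Hz.
176 Hz mod fs = 56 Hz.
56 Hz > fs/2 = 30 Hz, folds to fs − 56 Hz = 4 Hz.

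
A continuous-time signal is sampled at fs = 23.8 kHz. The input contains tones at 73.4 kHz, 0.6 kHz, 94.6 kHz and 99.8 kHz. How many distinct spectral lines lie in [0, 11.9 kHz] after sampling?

fs/2 = 11.9 kHz.
73.4 kHz mod fs = 2 kHz.
2 kHz ≤ fs/2 = 11.9 kHz, appears at 2 kHz.
0.6 kHz ≤ fs/2 = 11.9 kHz, passes unchanged.
94.6 kHz mod fs = 23.2 kHz.
23.2 kHz > fs/2 = 11.9 kHz, folds to fs − 23.2 kHz = 0.6 kHz.
99.8 kHz mod fs = 4.6 kHz.
4.6 kHz ≤ fs/2 = 11.9 kHz, appears at 4.6 kHz.
Distinct values: {0.6 kHz, 2 kHz, 4.6 kHz} → 3.

3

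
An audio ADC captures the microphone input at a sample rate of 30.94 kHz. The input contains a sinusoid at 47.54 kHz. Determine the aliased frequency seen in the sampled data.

47.54 kHz mod fs = 16.6 kHz.
16.6 kHz > fs/2 = 15.47 kHz, folds to fs − 16.6 kHz = 14.34 kHz.

14.34 kHz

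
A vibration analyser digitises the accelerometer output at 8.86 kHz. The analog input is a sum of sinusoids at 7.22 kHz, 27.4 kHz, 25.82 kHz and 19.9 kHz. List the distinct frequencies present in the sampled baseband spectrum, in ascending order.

0.76 kHz, 0.82 kHz, 1.64 kHz, 2.18 kHz

fs/2 = 4.43 kHz.
7.22 kHz > fs/2 = 4.43 kHz, folds to fs − 7.22 kHz = 1.64 kHz.
27.4 kHz mod fs = 0.82 kHz.
0.82 kHz ≤ fs/2 = 4.43 kHz, appears at 0.82 kHz.
25.82 kHz mod fs = 8.1 kHz.
8.1 kHz > fs/2 = 4.43 kHz, folds to fs − 8.1 kHz = 0.76 kHz.
19.9 kHz mod fs = 2.18 kHz.
2.18 kHz ≤ fs/2 = 4.43 kHz, appears at 2.18 kHz.
Distinct values: {0.76 kHz, 0.82 kHz, 1.64 kHz, 2.18 kHz}.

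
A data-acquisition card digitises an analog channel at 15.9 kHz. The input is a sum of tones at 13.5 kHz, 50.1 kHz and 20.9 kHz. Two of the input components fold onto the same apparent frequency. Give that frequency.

2.4 kHz

fs/2 = 7.95 kHz.
13.5 kHz > fs/2 = 7.95 kHz, folds to fs − 13.5 kHz = 2.4 kHz.
50.1 kHz mod fs = 2.4 kHz.
2.4 kHz ≤ fs/2 = 7.95 kHz, appears at 2.4 kHz.
20.9 kHz mod fs = 5 kHz.
5 kHz ≤ fs/2 = 7.95 kHz, appears at 5 kHz.
13.5 kHz and 50.1 kHz both map to 2.4 kHz.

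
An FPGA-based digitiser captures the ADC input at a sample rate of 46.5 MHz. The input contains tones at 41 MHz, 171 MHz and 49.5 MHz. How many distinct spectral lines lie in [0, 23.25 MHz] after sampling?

3

fs/2 = 23.25 MHz.
41 MHz > fs/2 = 23.25 MHz, folds to fs − 41 MHz = 5.5 MHz.
171 MHz mod fs = 31.5 MHz.
31.5 MHz > fs/2 = 23.25 MHz, folds to fs − 31.5 MHz = 15 MHz.
49.5 MHz mod fs = 3 MHz.
3 MHz ≤ fs/2 = 23.25 MHz, appears at 3 MHz.
Distinct values: {3 MHz, 5.5 MHz, 15 MHz} → 3.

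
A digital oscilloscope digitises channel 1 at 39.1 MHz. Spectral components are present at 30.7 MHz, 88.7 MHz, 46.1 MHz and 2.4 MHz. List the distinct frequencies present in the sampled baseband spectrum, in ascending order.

2.4 MHz, 7 MHz, 8.4 MHz, 10.5 MHz

fs/2 = 19.55 MHz.
30.7 MHz > fs/2 = 19.55 MHz, folds to fs − 30.7 MHz = 8.4 MHz.
88.7 MHz mod fs = 10.5 MHz.
10.5 MHz ≤ fs/2 = 19.55 MHz, appears at 10.5 MHz.
46.1 MHz mod fs = 7 MHz.
7 MHz ≤ fs/2 = 19.55 MHz, appears at 7 MHz.
2.4 MHz ≤ fs/2 = 19.55 MHz, passes unchanged.
Distinct values: {2.4 MHz, 7 MHz, 8.4 MHz, 10.5 MHz}.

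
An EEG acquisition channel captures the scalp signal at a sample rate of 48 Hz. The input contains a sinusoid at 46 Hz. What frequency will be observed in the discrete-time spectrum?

46 Hz > fs/2 = 24 Hz, folds to fs − 46 Hz = 2 Hz.

2 Hz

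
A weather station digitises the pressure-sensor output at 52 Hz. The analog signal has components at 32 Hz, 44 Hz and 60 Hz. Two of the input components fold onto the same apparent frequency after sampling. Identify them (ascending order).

fs/2 = 26 Hz.
32 Hz > fs/2 = 26 Hz, folds to fs − 32 Hz = 20 Hz.
44 Hz > fs/2 = 26 Hz, folds to fs − 44 Hz = 8 Hz.
60 Hz mod fs = 8 Hz.
8 Hz ≤ fs/2 = 26 Hz, appears at 8 Hz.
44 Hz and 60 Hz both map to 8 Hz.

44 Hz, 60 Hz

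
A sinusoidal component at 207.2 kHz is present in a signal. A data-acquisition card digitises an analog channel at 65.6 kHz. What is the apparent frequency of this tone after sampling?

207.2 kHz mod fs = 10.4 kHz.
10.4 kHz ≤ fs/2 = 32.8 kHz, appears at 10.4 kHz.

10.4 kHz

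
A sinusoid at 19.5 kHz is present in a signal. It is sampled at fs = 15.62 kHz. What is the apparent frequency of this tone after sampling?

19.5 kHz mod fs = 3.88 kHz.
3.88 kHz ≤ fs/2 = 7.81 kHz, appears at 3.88 kHz.

3.88 kHz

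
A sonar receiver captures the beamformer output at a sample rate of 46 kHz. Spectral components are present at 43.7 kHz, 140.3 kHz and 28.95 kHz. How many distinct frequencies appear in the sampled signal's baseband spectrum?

fs/2 = 23 kHz.
43.7 kHz > fs/2 = 23 kHz, folds to fs − 43.7 kHz = 2.3 kHz.
140.3 kHz mod fs = 2.3 kHz.
2.3 kHz ≤ fs/2 = 23 kHz, appears at 2.3 kHz.
28.95 kHz > fs/2 = 23 kHz, folds to fs − 28.95 kHz = 17.05 kHz.
Distinct values: {2.3 kHz, 17.05 kHz} → 2.

2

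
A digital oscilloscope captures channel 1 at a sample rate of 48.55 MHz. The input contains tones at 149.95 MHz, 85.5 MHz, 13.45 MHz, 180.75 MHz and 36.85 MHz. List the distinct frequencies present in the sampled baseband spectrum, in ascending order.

fs/2 = 24.275 MHz.
149.95 MHz mod fs = 4.3 MHz.
4.3 MHz ≤ fs/2 = 24.275 MHz, appears at 4.3 MHz.
85.5 MHz mod fs = 36.95 MHz.
36.95 MHz > fs/2 = 24.275 MHz, folds to fs − 36.95 MHz = 11.6 MHz.
13.45 MHz ≤ fs/2 = 24.275 MHz, passes unchanged.
180.75 MHz mod fs = 35.1 MHz.
35.1 MHz > fs/2 = 24.275 MHz, folds to fs − 35.1 MHz = 13.45 MHz.
36.85 MHz > fs/2 = 24.275 MHz, folds to fs − 36.85 MHz = 11.7 MHz.
Distinct values: {4.3 MHz, 11.6 MHz, 11.7 MHz, 13.45 MHz}.

4.3 MHz, 11.6 MHz, 11.7 MHz, 13.45 MHz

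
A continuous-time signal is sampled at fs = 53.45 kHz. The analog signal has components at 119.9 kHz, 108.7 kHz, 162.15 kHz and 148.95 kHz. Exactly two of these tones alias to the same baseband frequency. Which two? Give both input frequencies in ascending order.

108.7 kHz, 162.15 kHz

fs/2 = 26.725 kHz.
119.9 kHz mod fs = 13 kHz.
13 kHz ≤ fs/2 = 26.725 kHz, appears at 13 kHz.
108.7 kHz mod fs = 1.8 kHz.
1.8 kHz ≤ fs/2 = 26.725 kHz, appears at 1.8 kHz.
162.15 kHz mod fs = 1.8 kHz.
1.8 kHz ≤ fs/2 = 26.725 kHz, appears at 1.8 kHz.
148.95 kHz mod fs = 42.05 kHz.
42.05 kHz > fs/2 = 26.725 kHz, folds to fs − 42.05 kHz = 11.4 kHz.
108.7 kHz and 162.15 kHz both map to 1.8 kHz.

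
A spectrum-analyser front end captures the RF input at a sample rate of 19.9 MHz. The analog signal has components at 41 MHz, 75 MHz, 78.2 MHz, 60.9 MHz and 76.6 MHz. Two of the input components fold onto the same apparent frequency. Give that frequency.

1.2 MHz

fs/2 = 9.95 MHz.
41 MHz mod fs = 1.2 MHz.
1.2 MHz ≤ fs/2 = 9.95 MHz, appears at 1.2 MHz.
75 MHz mod fs = 15.3 MHz.
15.3 MHz > fs/2 = 9.95 MHz, folds to fs − 15.3 MHz = 4.6 MHz.
78.2 MHz mod fs = 18.5 MHz.
18.5 MHz > fs/2 = 9.95 MHz, folds to fs − 18.5 MHz = 1.4 MHz.
60.9 MHz mod fs = 1.2 MHz.
1.2 MHz ≤ fs/2 = 9.95 MHz, appears at 1.2 MHz.
76.6 MHz mod fs = 16.9 MHz.
16.9 MHz > fs/2 = 9.95 MHz, folds to fs − 16.9 MHz = 3 MHz.
41 MHz and 60.9 MHz both map to 1.2 MHz.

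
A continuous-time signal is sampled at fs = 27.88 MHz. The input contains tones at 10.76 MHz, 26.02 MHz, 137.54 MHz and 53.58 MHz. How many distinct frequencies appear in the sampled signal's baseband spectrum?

3

fs/2 = 13.94 MHz.
10.76 MHz ≤ fs/2 = 13.94 MHz, passes unchanged.
26.02 MHz > fs/2 = 13.94 MHz, folds to fs − 26.02 MHz = 1.86 MHz.
137.54 MHz mod fs = 26.02 MHz.
26.02 MHz > fs/2 = 13.94 MHz, folds to fs − 26.02 MHz = 1.86 MHz.
53.58 MHz mod fs = 25.7 MHz.
25.7 MHz > fs/2 = 13.94 MHz, folds to fs − 25.7 MHz = 2.18 MHz.
Distinct values: {1.86 MHz, 2.18 MHz, 10.76 MHz} → 3.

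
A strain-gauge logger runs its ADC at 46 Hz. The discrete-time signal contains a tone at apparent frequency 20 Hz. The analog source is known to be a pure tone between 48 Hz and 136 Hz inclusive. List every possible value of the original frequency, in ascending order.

Frequencies that alias to 20 Hz are k·fs ± 20 Hz for integer k ≥ 0.
k=0: 20 Hz.
k=1: 26 Hz, 66 Hz.
k=2: 72 Hz, 112 Hz.
k=3: 118 Hz, 158 Hz.
k=4: 164 Hz, 204 Hz.
Within [48 Hz, 136 Hz]: 66 Hz, 72 Hz, 112 Hz, 118 Hz.

66 Hz, 72 Hz, 112 Hz, 118 Hz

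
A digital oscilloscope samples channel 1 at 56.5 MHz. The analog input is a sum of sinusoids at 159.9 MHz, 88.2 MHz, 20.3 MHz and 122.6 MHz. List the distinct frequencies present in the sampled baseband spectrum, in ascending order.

9.6 MHz, 20.3 MHz, 24.8 MHz

fs/2 = 28.25 MHz.
159.9 MHz mod fs = 46.9 MHz.
46.9 MHz > fs/2 = 28.25 MHz, folds to fs − 46.9 MHz = 9.6 MHz.
88.2 MHz mod fs = 31.7 MHz.
31.7 MHz > fs/2 = 28.25 MHz, folds to fs − 31.7 MHz = 24.8 MHz.
20.3 MHz ≤ fs/2 = 28.25 MHz, passes unchanged.
122.6 MHz mod fs = 9.6 MHz.
9.6 MHz ≤ fs/2 = 28.25 MHz, appears at 9.6 MHz.
Distinct values: {9.6 MHz, 20.3 MHz, 24.8 MHz}.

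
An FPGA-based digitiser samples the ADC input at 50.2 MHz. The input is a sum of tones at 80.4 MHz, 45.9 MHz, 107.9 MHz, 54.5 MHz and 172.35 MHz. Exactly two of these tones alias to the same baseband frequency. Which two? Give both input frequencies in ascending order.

45.9 MHz, 54.5 MHz

fs/2 = 25.1 MHz.
80.4 MHz mod fs = 30.2 MHz.
30.2 MHz > fs/2 = 25.1 MHz, folds to fs − 30.2 MHz = 20 MHz.
45.9 MHz > fs/2 = 25.1 MHz, folds to fs − 45.9 MHz = 4.3 MHz.
107.9 MHz mod fs = 7.5 MHz.
7.5 MHz ≤ fs/2 = 25.1 MHz, appears at 7.5 MHz.
54.5 MHz mod fs = 4.3 MHz.
4.3 MHz ≤ fs/2 = 25.1 MHz, appears at 4.3 MHz.
172.35 MHz mod fs = 21.75 MHz.
21.75 MHz ≤ fs/2 = 25.1 MHz, appears at 21.75 MHz.
45.9 MHz and 54.5 MHz both map to 4.3 MHz.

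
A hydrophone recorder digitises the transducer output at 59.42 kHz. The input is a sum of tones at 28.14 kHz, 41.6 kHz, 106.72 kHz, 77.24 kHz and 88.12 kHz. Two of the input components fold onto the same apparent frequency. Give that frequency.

17.82 kHz

fs/2 = 29.71 kHz.
28.14 kHz ≤ fs/2 = 29.71 kHz, passes unchanged.
41.6 kHz > fs/2 = 29.71 kHz, folds to fs − 41.6 kHz = 17.82 kHz.
106.72 kHz mod fs = 47.3 kHz.
47.3 kHz > fs/2 = 29.71 kHz, folds to fs − 47.3 kHz = 12.12 kHz.
77.24 kHz mod fs = 17.82 kHz.
17.82 kHz ≤ fs/2 = 29.71 kHz, appears at 17.82 kHz.
88.12 kHz mod fs = 28.7 kHz.
28.7 kHz ≤ fs/2 = 29.71 kHz, appears at 28.7 kHz.
41.6 kHz and 77.24 kHz both map to 17.82 kHz.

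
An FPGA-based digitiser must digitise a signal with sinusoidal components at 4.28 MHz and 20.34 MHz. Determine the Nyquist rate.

40.68 MHz

Highest-frequency component: 20.34 MHz.
Nyquist rate = 2 × 20.34 MHz = 40.68 MHz.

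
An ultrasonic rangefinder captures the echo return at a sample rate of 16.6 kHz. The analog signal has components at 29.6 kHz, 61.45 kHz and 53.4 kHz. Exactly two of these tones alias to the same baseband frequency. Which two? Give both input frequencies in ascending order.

29.6 kHz, 53.4 kHz

fs/2 = 8.3 kHz.
29.6 kHz mod fs = 13 kHz.
13 kHz > fs/2 = 8.3 kHz, folds to fs − 13 kHz = 3.6 kHz.
61.45 kHz mod fs = 11.65 kHz.
11.65 kHz > fs/2 = 8.3 kHz, folds to fs − 11.65 kHz = 4.95 kHz.
53.4 kHz mod fs = 3.6 kHz.
3.6 kHz ≤ fs/2 = 8.3 kHz, appears at 3.6 kHz.
29.6 kHz and 53.4 kHz both map to 3.6 kHz.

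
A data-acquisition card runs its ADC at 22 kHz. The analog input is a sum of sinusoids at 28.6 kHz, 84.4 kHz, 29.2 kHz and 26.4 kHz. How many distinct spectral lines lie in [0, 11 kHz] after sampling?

fs/2 = 11 kHz.
28.6 kHz mod fs = 6.6 kHz.
6.6 kHz ≤ fs/2 = 11 kHz, appears at 6.6 kHz.
84.4 kHz mod fs = 18.4 kHz.
18.4 kHz > fs/2 = 11 kHz, folds to fs − 18.4 kHz = 3.6 kHz.
29.2 kHz mod fs = 7.2 kHz.
7.2 kHz ≤ fs/2 = 11 kHz, appears at 7.2 kHz.
26.4 kHz mod fs = 4.4 kHz.
4.4 kHz ≤ fs/2 = 11 kHz, appears at 4.4 kHz.
Distinct values: {3.6 kHz, 4.4 kHz, 6.6 kHz, 7.2 kHz} → 4.

4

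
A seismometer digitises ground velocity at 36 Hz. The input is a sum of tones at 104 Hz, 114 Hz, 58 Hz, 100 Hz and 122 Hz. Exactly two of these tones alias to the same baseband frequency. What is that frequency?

fs/2 = 18 Hz.
104 Hz mod fs = 32 Hz.
32 Hz > fs/2 = 18 Hz, folds to fs − 32 Hz = 4 Hz.
114 Hz mod fs = 6 Hz.
6 Hz ≤ fs/2 = 18 Hz, appears at 6 Hz.
58 Hz mod fs = 22 Hz.
22 Hz > fs/2 = 18 Hz, folds to fs − 22 Hz = 14 Hz.
100 Hz mod fs = 28 Hz.
28 Hz > fs/2 = 18 Hz, folds to fs − 28 Hz = 8 Hz.
122 Hz mod fs = 14 Hz.
14 Hz ≤ fs/2 = 18 Hz, appears at 14 Hz.
58 Hz and 122 Hz both map to 14 Hz.

14 Hz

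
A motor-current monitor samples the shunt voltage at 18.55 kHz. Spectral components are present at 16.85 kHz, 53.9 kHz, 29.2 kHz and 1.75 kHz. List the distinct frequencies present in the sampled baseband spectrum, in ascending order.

1.7 kHz, 1.75 kHz, 7.9 kHz

fs/2 = 9.275 kHz.
16.85 kHz > fs/2 = 9.275 kHz, folds to fs − 16.85 kHz = 1.7 kHz.
53.9 kHz mod fs = 16.8 kHz.
16.8 kHz > fs/2 = 9.275 kHz, folds to fs − 16.8 kHz = 1.75 kHz.
29.2 kHz mod fs = 10.65 kHz.
10.65 kHz > fs/2 = 9.275 kHz, folds to fs − 10.65 kHz = 7.9 kHz.
1.75 kHz ≤ fs/2 = 9.275 kHz, passes unchanged.
Distinct values: {1.7 kHz, 1.75 kHz, 7.9 kHz}.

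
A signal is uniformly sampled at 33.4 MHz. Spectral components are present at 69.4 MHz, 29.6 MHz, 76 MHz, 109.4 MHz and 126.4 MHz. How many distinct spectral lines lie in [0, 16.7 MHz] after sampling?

fs/2 = 16.7 MHz.
69.4 MHz mod fs = 2.6 MHz.
2.6 MHz ≤ fs/2 = 16.7 MHz, appears at 2.6 MHz.
29.6 MHz > fs/2 = 16.7 MHz, folds to fs − 29.6 MHz = 3.8 MHz.
76 MHz mod fs = 9.2 MHz.
9.2 MHz ≤ fs/2 = 16.7 MHz, appears at 9.2 MHz.
109.4 MHz mod fs = 9.2 MHz.
9.2 MHz ≤ fs/2 = 16.7 MHz, appears at 9.2 MHz.
126.4 MHz mod fs = 26.2 MHz.
26.2 MHz > fs/2 = 16.7 MHz, folds to fs − 26.2 MHz = 7.2 MHz.
Distinct values: {2.6 MHz, 3.8 MHz, 7.2 MHz, 9.2 MHz} → 4.

4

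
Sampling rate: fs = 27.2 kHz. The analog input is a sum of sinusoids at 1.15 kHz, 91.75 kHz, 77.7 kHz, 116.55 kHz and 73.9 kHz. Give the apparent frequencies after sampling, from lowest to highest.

fs/2 = 13.6 kHz.
1.15 kHz ≤ fs/2 = 13.6 kHz, passes unchanged.
91.75 kHz mod fs = 10.15 kHz.
10.15 kHz ≤ fs/2 = 13.6 kHz, appears at 10.15 kHz.
77.7 kHz mod fs = 23.3 kHz.
23.3 kHz > fs/2 = 13.6 kHz, folds to fs − 23.3 kHz = 3.9 kHz.
116.55 kHz mod fs = 7.75 kHz.
7.75 kHz ≤ fs/2 = 13.6 kHz, appears at 7.75 kHz.
73.9 kHz mod fs = 19.5 kHz.
19.5 kHz > fs/2 = 13.6 kHz, folds to fs − 19.5 kHz = 7.7 kHz.
Distinct values: {1.15 kHz, 3.9 kHz, 7.7 kHz, 7.75 kHz, 10.15 kHz}.

1.15 kHz, 3.9 kHz, 7.7 kHz, 7.75 kHz, 10.15 kHz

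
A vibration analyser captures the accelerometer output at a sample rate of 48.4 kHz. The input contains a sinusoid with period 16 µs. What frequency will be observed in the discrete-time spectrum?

14.1 kHz

T = 16 µs → f = 1/T = 62.5 kHz.
62.5 kHz mod fs = 14.1 kHz.
14.1 kHz ≤ fs/2 = 24.2 kHz, appears at 14.1 kHz.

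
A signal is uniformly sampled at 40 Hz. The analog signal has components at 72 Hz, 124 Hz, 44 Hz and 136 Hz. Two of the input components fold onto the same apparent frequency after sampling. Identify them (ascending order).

44 Hz, 124 Hz

fs/2 = 20 Hz.
72 Hz mod fs = 32 Hz.
32 Hz > fs/2 = 20 Hz, folds to fs − 32 Hz = 8 Hz.
124 Hz mod fs = 4 Hz.
4 Hz ≤ fs/2 = 20 Hz, appears at 4 Hz.
44 Hz mod fs = 4 Hz.
4 Hz ≤ fs/2 = 20 Hz, appears at 4 Hz.
136 Hz mod fs = 16 Hz.
16 Hz ≤ fs/2 = 20 Hz, appears at 16 Hz.
44 Hz and 124 Hz both map to 4 Hz.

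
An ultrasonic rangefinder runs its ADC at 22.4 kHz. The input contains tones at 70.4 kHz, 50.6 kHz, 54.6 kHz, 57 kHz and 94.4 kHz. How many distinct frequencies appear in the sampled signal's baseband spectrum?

fs/2 = 11.2 kHz.
70.4 kHz mod fs = 3.2 kHz.
3.2 kHz ≤ fs/2 = 11.2 kHz, appears at 3.2 kHz.
50.6 kHz mod fs = 5.8 kHz.
5.8 kHz ≤ fs/2 = 11.2 kHz, appears at 5.8 kHz.
54.6 kHz mod fs = 9.8 kHz.
9.8 kHz ≤ fs/2 = 11.2 kHz, appears at 9.8 kHz.
57 kHz mod fs = 12.2 kHz.
12.2 kHz > fs/2 = 11.2 kHz, folds to fs − 12.2 kHz = 10.2 kHz.
94.4 kHz mod fs = 4.8 kHz.
4.8 kHz ≤ fs/2 = 11.2 kHz, appears at 4.8 kHz.
Distinct values: {3.2 kHz, 4.8 kHz, 5.8 kHz, 9.8 kHz, 10.2 kHz} → 5.

5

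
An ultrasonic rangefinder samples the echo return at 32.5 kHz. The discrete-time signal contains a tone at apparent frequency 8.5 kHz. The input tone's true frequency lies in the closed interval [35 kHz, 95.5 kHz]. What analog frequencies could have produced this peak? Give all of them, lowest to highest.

Frequencies that alias to 8.5 kHz are k·fs ± 8.5 kHz for integer k ≥ 0.
k=0: 8.5 kHz.
k=1: 24 kHz, 41 kHz.
k=2: 56.5 kHz, 73.5 kHz.
k=3: 89 kHz, 106 kHz.
k=4: 121.5 kHz, 138.5 kHz.
Within [35 kHz, 95.5 kHz]: 41 kHz, 56.5 kHz, 73.5 kHz, 89 kHz.

41 kHz, 56.5 kHz, 73.5 kHz, 89 kHz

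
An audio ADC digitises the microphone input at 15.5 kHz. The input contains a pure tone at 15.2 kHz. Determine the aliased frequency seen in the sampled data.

15.2 kHz > fs/2 = 7.75 kHz, folds to fs − 15.2 kHz = 0.3 kHz.

0.3 kHz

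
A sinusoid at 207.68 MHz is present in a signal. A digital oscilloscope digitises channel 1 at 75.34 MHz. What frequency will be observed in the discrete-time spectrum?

18.34 MHz

207.68 MHz mod fs = 57 MHz.
57 MHz > fs/2 = 37.67 MHz, folds to fs − 57 MHz = 18.34 MHz.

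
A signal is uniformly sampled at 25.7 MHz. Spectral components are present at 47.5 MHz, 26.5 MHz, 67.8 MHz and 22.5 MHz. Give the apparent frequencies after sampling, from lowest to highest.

0.8 MHz, 3.2 MHz, 3.9 MHz, 9.3 MHz

fs/2 = 12.85 MHz.
47.5 MHz mod fs = 21.8 MHz.
21.8 MHz > fs/2 = 12.85 MHz, folds to fs − 21.8 MHz = 3.9 MHz.
26.5 MHz mod fs = 0.8 MHz.
0.8 MHz ≤ fs/2 = 12.85 MHz, appears at 0.8 MHz.
67.8 MHz mod fs = 16.4 MHz.
16.4 MHz > fs/2 = 12.85 MHz, folds to fs − 16.4 MHz = 9.3 MHz.
22.5 MHz > fs/2 = 12.85 MHz, folds to fs − 22.5 MHz = 3.2 MHz.
Distinct values: {0.8 MHz, 3.2 MHz, 3.9 MHz, 9.3 MHz}.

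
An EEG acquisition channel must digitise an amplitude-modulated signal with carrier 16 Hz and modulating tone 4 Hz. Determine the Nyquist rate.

40 Hz

AM sidebands sit at fc ± fm = 12 Hz and 20 Hz.
Highest-frequency component: 20 Hz.
Nyquist rate = 2 × 20 Hz = 40 Hz.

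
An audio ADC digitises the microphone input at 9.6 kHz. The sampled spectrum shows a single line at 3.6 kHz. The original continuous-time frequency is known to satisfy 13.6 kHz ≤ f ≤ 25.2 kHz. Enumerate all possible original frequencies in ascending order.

15.6 kHz, 22.8 kHz, 25.2 kHz

Frequencies that alias to 3.6 kHz are k·fs ± 3.6 kHz for integer k ≥ 0.
k=0: 3.6 kHz.
k=1: 6 kHz, 13.2 kHz.
k=2: 15.6 kHz, 22.8 kHz.
k=3: 25.2 kHz, 32.4 kHz.
k=4: 34.8 kHz, 42 kHz.
Within [13.6 kHz, 25.2 kHz]: 15.6 kHz, 22.8 kHz, 25.2 kHz.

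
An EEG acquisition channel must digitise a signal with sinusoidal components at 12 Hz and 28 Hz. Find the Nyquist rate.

Highest-frequency component: 28 Hz.
Nyquist rate = 2 × 28 Hz = 56 Hz.

56 Hz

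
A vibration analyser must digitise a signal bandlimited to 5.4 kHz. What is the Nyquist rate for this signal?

10.8 kHz

Nyquist rate = 2 × 5.4 kHz = 10.8 kHz.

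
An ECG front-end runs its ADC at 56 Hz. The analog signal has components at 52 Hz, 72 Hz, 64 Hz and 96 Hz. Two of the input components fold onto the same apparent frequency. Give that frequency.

fs/2 = 28 Hz.
52 Hz > fs/2 = 28 Hz, folds to fs − 52 Hz = 4 Hz.
72 Hz mod fs = 16 Hz.
16 Hz ≤ fs/2 = 28 Hz, appears at 16 Hz.
64 Hz mod fs = 8 Hz.
8 Hz ≤ fs/2 = 28 Hz, appears at 8 Hz.
96 Hz mod fs = 40 Hz.
40 Hz > fs/2 = 28 Hz, folds to fs − 40 Hz = 16 Hz.
72 Hz and 96 Hz both map to 16 Hz.

16 Hz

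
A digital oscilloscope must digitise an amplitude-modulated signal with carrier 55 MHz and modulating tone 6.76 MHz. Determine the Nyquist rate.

AM sidebands sit at fc ± fm = 48.24 MHz and 61.76 MHz.
Highest-frequency component: 61.76 MHz.
Nyquist rate = 2 × 61.76 MHz = 123.52 MHz.

123.52 MHz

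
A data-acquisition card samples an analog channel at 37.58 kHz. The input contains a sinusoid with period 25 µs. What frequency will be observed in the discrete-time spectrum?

2.42 kHz

T = 25 µs → f = 1/T = 40 kHz.
40 kHz mod fs = 2.42 kHz.
2.42 kHz ≤ fs/2 = 18.79 kHz, appears at 2.42 kHz.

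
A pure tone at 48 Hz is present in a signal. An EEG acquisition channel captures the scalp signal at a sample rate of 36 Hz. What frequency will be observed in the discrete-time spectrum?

48 Hz mod fs = 12 Hz.
12 Hz ≤ fs/2 = 18 Hz, appears at 12 Hz.

12 Hz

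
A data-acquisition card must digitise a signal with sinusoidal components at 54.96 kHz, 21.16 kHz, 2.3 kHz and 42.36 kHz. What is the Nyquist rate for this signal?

Highest-frequency component: 54.96 kHz.
Nyquist rate = 2 × 54.96 kHz = 109.92 kHz.

109.92 kHz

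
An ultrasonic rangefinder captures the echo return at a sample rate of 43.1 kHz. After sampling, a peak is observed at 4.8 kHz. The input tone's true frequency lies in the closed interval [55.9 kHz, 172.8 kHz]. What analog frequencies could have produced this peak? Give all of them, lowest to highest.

81.4 kHz, 91 kHz, 124.5 kHz, 134.1 kHz, 167.6 kHz

Frequencies that alias to 4.8 kHz are k·fs ± 4.8 kHz for integer k ≥ 0.
k=0: 4.8 kHz.
k=1: 38.3 kHz, 47.9 kHz.
k=2: 81.4 kHz, 91 kHz.
k=3: 124.5 kHz, 134.1 kHz.
k=4: 167.6 kHz, 177.2 kHz.
k=5: 210.7 kHz, 220.3 kHz.
Within [55.9 kHz, 172.8 kHz]: 81.4 kHz, 91 kHz, 124.5 kHz, 134.1 kHz, 167.6 kHz.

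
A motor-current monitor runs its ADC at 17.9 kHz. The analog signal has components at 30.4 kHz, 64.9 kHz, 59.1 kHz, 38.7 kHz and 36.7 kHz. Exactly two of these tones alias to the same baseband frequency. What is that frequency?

fs/2 = 8.95 kHz.
30.4 kHz mod fs = 12.5 kHz.
12.5 kHz > fs/2 = 8.95 kHz, folds to fs − 12.5 kHz = 5.4 kHz.
64.9 kHz mod fs = 11.2 kHz.
11.2 kHz > fs/2 = 8.95 kHz, folds to fs − 11.2 kHz = 6.7 kHz.
59.1 kHz mod fs = 5.4 kHz.
5.4 kHz ≤ fs/2 = 8.95 kHz, appears at 5.4 kHz.
38.7 kHz mod fs = 2.9 kHz.
2.9 kHz ≤ fs/2 = 8.95 kHz, appears at 2.9 kHz.
36.7 kHz mod fs = 0.9 kHz.
0.9 kHz ≤ fs/2 = 8.95 kHz, appears at 0.9 kHz.
30.4 kHz and 59.1 kHz both map to 5.4 kHz.

5.4 kHz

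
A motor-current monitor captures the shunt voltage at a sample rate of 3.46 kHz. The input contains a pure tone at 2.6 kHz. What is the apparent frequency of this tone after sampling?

0.86 kHz

2.6 kHz > fs/2 = 1.73 kHz, folds to fs − 2.6 kHz = 0.86 kHz.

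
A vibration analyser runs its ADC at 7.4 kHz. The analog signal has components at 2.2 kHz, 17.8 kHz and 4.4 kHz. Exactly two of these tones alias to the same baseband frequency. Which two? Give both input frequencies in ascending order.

fs/2 = 3.7 kHz.
2.2 kHz ≤ fs/2 = 3.7 kHz, passes unchanged.
17.8 kHz mod fs = 3 kHz.
3 kHz ≤ fs/2 = 3.7 kHz, appears at 3 kHz.
4.4 kHz > fs/2 = 3.7 kHz, folds to fs − 4.4 kHz = 3 kHz.
4.4 kHz and 17.8 kHz both map to 3 kHz.

4.4 kHz, 17.8 kHz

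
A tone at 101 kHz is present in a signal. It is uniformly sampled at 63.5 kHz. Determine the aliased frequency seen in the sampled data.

26 kHz

101 kHz mod fs = 37.5 kHz.
37.5 kHz > fs/2 = 31.75 kHz, folds to fs − 37.5 kHz = 26 kHz.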